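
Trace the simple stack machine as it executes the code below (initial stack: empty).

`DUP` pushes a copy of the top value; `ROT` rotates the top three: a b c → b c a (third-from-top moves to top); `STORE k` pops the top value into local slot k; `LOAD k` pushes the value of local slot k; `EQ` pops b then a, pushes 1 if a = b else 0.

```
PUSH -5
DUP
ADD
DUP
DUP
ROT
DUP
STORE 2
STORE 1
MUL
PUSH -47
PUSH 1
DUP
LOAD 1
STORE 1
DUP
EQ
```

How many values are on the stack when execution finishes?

PUSH -5   -5
DUP       -5 -5
ADD       -10
DUP       -10 -10
DUP       -10 -10 -10
ROT       -10 -10 -10
DUP       -10 -10 -10 -10
STORE 2   -10 -10 -10
STORE 1   -10 -10
MUL       100
PUSH -47  100 -47
PUSH 1    100 -47 1
DUP       100 -47 1 1
LOAD 1    100 -47 1 1 -10
STORE 1   100 -47 1 1
DUP       100 -47 1 1 1
EQ        100 -47 1 1

4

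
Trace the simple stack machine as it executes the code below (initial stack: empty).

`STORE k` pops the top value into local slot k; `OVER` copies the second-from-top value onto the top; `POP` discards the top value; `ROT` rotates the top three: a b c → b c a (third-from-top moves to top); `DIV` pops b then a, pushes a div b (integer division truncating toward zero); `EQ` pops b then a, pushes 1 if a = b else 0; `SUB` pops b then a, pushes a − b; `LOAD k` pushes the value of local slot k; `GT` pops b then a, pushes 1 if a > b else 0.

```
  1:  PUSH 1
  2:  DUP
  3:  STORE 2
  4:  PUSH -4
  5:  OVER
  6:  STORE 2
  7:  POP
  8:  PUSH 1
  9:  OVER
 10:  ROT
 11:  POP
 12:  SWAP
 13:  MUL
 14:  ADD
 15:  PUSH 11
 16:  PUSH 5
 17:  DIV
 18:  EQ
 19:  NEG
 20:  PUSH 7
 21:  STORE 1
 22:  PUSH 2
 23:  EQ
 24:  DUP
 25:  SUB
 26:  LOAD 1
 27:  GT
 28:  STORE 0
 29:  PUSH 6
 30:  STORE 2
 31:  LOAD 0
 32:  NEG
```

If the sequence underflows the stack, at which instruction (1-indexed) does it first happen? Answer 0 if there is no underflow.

PUSH 1  : [1]
DUP     : [1, 1]
STORE 2 : [1]
PUSH -4 : [1, -4]
OVER    : [1, -4, 1]
STORE 2 : [1, -4]
POP     : [1]
PUSH 1  : [1, 1]
OVER    : [1, 1, 1]
ROT     : [1, 1, 1]
POP     : [1, 1]
SWAP    : [1, 1]
MUL     : [1]
ADD  — needs 2 operands, stack has 1 → underflow

14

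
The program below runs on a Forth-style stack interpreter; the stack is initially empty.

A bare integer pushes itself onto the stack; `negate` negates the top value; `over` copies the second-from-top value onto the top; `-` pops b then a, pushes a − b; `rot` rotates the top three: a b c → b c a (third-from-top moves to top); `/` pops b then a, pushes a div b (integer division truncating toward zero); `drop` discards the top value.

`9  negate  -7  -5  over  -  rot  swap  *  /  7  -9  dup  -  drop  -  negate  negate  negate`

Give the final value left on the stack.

7

9       [9]
negate  [-9]
-7      [-9, -7]
-5      [-9, -7, -5]
over    [-9, -7, -5, -7]
-       [-9, -7, 2]
rot     [-7, 2, -9]
swap    [-7, -9, 2]
*       [-7, -18]
/       [0]
7       [0, 7]
-9      [0, 7, -9]
dup     [0, 7, -9, -9]
-       [0, 7, 0]
drop    [0, 7]
-       [-7]
negate  [7]
negate  [-7]
negate  [7]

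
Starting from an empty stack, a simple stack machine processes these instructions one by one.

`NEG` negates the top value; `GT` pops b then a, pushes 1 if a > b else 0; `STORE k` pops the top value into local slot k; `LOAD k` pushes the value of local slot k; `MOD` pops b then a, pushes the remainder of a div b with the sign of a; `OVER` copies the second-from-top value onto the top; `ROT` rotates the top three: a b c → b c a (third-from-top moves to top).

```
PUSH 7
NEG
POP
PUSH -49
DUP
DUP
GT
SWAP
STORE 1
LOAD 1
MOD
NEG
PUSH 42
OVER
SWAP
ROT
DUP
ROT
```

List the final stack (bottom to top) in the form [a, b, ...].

PUSH 7   -> [7]
NEG      -> [-7]
POP      -> []
PUSH -49 -> [-49]
DUP      -> [-49, -49]
DUP      -> [-49, -49, -49]
GT       -> [-49, 0]
SWAP     -> [0, -49]
STORE 1  -> [0]
LOAD 1   -> [0, -49]
MOD      -> [0]
NEG      -> [0]
PUSH 42  -> [0, 42]
OVER     -> [0, 42, 0]
SWAP     -> [0, 0, 42]
ROT      -> [0, 42, 0]
DUP      -> [0, 42, 0, 0]
ROT      -> [0, 0, 0, 42]

[0, 0, 0, 42]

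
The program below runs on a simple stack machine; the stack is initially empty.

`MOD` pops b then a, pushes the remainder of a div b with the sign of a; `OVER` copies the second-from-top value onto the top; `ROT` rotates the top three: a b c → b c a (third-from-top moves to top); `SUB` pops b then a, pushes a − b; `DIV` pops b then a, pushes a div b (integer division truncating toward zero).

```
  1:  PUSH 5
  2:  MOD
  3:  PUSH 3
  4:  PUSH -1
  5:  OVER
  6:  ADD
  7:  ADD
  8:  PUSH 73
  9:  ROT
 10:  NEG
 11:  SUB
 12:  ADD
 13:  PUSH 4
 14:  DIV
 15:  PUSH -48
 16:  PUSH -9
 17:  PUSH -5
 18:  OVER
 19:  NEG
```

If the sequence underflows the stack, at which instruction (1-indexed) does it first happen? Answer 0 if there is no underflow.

PUSH 5 : 5
MOD  — needs 2 operands, stack has 1 → underflow

2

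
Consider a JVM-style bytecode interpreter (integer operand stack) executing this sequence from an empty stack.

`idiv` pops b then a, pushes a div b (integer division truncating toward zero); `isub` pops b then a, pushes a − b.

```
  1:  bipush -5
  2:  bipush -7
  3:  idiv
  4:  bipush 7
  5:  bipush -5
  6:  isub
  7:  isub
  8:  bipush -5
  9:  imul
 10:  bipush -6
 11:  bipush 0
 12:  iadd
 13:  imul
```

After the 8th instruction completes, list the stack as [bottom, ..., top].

[-12, -5]

bipush -5 → [-5]
bipush -7 → [-5, -7]
idiv      → [0]
bipush 7  → [0, 7]
bipush -5 → [0, 7, -5]
isub      → [0, 12]
isub      → [-12]
bipush -5 → [-12, -5]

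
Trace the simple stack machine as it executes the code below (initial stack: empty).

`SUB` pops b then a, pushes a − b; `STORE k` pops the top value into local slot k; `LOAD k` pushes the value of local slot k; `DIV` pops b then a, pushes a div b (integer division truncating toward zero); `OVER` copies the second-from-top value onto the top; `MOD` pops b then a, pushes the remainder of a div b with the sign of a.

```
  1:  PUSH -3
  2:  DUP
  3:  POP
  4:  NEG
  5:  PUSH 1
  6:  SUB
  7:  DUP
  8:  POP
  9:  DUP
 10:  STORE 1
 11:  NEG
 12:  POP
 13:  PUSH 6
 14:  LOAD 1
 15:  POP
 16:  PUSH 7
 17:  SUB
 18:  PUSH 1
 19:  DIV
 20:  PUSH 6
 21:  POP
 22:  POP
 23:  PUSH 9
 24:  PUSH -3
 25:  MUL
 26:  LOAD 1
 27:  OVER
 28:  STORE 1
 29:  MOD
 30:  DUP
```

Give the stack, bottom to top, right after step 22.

[]

PUSH -3 : [-3]
DUP     : [-3, -3]
POP     : [-3]
NEG     : [3]
PUSH 1  : [3, 1]
SUB     : [2]
DUP     : [2, 2]
POP     : [2]
DUP     : [2, 2]
STORE 1 : [2]
NEG     : [-2]
POP     : []
PUSH 6  : [6]
LOAD 1  : [6, 2]
POP     : [6]
PUSH 7  : [6, 7]
SUB     : [-1]
PUSH 1  : [-1, 1]
DIV     : [-1]
PUSH 6  : [-1, 6]
POP     : [-1]
POP     : []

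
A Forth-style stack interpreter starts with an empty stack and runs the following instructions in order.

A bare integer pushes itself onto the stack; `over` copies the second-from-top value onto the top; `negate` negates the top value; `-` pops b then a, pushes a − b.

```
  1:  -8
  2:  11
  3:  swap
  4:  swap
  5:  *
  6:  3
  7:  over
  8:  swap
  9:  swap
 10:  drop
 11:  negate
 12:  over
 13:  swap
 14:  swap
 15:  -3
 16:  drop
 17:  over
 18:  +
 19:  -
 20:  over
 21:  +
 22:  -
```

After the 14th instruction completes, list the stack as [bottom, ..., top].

[-88, -3, -88]

-8     -> -8
11     -> -8 11
swap   -> 11 -8
swap   -> -8 11
*      -> -88
3      -> -88 3
over   -> -88 3 -88
swap   -> -88 -88 3
swap   -> -88 3 -88
drop   -> -88 3
negate -> -88 -3
over   -> -88 -3 -88
swap   -> -88 -88 -3
swap   -> -88 -3 -88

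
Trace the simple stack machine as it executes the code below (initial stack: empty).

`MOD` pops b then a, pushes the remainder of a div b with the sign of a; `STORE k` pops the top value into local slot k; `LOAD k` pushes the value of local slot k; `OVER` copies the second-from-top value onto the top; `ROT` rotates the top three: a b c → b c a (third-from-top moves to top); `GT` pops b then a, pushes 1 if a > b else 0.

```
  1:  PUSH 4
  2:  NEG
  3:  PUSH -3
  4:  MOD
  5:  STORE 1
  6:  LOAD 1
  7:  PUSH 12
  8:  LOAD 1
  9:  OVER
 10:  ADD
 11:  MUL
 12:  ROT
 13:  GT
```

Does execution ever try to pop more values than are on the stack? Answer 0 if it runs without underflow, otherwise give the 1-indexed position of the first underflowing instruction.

PUSH 4  : [4]
NEG     : [-4]
PUSH -3 : [-4, -3]
MOD     : [-1]
STORE 1 : []
LOAD 1  : [-1]
PUSH 12 : [-1, 12]
LOAD 1  : [-1, 12, -1]
OVER    : [-1, 12, -1, 12]
ADD     : [-1, 12, 11]
MUL     : [-1, 132]
ROT  — needs 3 operands, stack has 2 → underflow

12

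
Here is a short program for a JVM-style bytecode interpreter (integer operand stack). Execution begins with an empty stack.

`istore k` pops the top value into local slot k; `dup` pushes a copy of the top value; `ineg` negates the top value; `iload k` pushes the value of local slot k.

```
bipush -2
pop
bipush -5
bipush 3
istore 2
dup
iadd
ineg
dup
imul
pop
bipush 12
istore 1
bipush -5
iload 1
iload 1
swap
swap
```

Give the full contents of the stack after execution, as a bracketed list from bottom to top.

[-5, 12, 12]

bipush -2 → -2
pop       → (empty)
bipush -5 → -5
bipush 3  → -5 3
istore 2  → -5
dup       → -5 -5
iadd      → -10
ineg      → 10
dup       → 10 10
imul      → 100
pop       → (empty)
bipush 12 → 12
istore 1  → (empty)
bipush -5 → -5
iload 1   → -5 12
iload 1   → -5 12 12
swap      → -5 12 12
swap      → -5 12 12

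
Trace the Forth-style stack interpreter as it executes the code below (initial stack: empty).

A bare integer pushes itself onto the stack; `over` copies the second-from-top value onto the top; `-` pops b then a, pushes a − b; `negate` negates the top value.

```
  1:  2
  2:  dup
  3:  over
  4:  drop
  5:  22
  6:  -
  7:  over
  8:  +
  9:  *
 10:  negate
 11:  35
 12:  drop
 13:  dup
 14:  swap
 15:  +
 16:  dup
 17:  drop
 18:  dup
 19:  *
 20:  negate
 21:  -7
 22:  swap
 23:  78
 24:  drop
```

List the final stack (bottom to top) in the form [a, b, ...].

[-7, -5184]

2      -> 2
dup    -> 2 2
over   -> 2 2 2
drop   -> 2 2
22     -> 2 2 22
-      -> 2 -20
over   -> 2 -20 2
+      -> 2 -18
*      -> -36
negate -> 36
35     -> 36 35
drop   -> 36
dup    -> 36 36
swap   -> 36 36
+      -> 72
dup    -> 72 72
drop   -> 72
dup    -> 72 72
*      -> 5184
negate -> -5184
-7     -> -5184 -7
swap   -> -7 -5184
78     -> -7 -5184 78
drop   -> -7 -5184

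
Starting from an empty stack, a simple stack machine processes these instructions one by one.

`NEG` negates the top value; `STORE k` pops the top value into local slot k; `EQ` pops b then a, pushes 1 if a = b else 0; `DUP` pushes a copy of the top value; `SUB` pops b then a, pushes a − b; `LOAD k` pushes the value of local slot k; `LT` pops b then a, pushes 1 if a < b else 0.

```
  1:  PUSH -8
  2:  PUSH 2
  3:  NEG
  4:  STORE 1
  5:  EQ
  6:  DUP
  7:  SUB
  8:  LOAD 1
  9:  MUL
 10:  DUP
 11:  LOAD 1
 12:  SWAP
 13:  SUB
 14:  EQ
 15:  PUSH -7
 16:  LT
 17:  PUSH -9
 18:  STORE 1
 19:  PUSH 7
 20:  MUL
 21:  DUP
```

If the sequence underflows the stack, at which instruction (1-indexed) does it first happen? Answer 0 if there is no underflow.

PUSH -8 : -8
PUSH 2  : -8 2
NEG     : -8 -2
STORE 1 : -8
EQ  — needs 2 operands, stack has 1 → underflow

5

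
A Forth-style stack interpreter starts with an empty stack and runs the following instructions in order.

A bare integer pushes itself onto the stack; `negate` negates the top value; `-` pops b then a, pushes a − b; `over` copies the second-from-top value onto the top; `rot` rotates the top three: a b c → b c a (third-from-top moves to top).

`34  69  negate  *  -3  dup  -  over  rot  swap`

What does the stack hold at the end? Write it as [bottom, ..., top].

34     → [34]
69     → [34, 69]
negate → [34, -69]
*      → [-2346]
-3     → [-2346, -3]
dup    → [-2346, -3, -3]
-      → [-2346, 0]
over   → [-2346, 0, -2346]
rot    → [0, -2346, -2346]
swap   → [0, -2346, -2346]

[0, -2346, -2346]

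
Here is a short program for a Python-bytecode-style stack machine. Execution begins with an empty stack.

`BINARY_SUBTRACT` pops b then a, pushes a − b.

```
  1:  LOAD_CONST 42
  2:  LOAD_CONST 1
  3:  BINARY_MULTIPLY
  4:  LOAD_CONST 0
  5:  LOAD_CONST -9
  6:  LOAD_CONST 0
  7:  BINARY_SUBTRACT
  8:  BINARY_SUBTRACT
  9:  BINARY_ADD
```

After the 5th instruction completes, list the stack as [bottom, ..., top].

LOAD_CONST 42   -> 42
LOAD_CONST 1    -> 42 1
BINARY_MULTIPLY -> 42
LOAD_CONST 0    -> 42 0
LOAD_CONST -9   -> 42 0 -9

[42, 0, -9]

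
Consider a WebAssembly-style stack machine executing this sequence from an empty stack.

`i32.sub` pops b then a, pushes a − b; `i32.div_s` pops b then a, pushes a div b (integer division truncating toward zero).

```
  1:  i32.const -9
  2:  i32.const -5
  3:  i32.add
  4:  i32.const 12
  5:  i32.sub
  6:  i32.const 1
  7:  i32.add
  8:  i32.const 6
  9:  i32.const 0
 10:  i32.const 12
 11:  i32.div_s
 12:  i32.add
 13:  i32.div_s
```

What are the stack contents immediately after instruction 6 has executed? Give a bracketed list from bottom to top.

i32.const -9 : [-9]
i32.const -5 : [-9, -5]
i32.add      : [-14]
i32.const 12 : [-14, 12]
i32.sub      : [-26]
i32.const 1  : [-26, 1]

[-26, 1]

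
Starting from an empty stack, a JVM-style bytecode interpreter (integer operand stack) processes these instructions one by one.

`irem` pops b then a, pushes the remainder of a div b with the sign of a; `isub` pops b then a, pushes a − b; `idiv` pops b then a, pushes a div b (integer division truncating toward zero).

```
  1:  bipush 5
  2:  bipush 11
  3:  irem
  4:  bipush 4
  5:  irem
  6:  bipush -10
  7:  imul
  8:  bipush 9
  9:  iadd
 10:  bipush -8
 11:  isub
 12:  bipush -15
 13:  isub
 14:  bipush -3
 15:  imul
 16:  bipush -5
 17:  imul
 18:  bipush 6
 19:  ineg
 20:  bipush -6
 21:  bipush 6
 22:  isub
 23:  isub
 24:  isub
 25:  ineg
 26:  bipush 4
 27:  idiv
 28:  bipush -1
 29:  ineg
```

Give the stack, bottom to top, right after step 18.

[330, 6]

bipush 5    [5]
bipush 11   [5, 11]
irem        [5]
bipush 4    [5, 4]
irem        [1]
bipush -10  [1, -10]
imul        [-10]
bipush 9    [-10, 9]
iadd        [-1]
bipush -8   [-1, -8]
isub        [7]
bipush -15  [7, -15]
isub        [22]
bipush -3   [22, -3]
imul        [-66]
bipush -5   [-66, -5]
imul        [330]
bipush 6    [330, 6]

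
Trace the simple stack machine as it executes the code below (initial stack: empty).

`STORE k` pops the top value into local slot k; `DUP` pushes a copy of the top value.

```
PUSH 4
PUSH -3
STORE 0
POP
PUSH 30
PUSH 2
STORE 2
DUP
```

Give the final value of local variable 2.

2

PUSH 4  -> [4]
PUSH -3 -> [4, -3]
STORE 0 -> [4]
POP     -> []
PUSH 30 -> [30]
PUSH 2  -> [30, 2]
STORE 2 -> [30]
DUP     -> [30, 30]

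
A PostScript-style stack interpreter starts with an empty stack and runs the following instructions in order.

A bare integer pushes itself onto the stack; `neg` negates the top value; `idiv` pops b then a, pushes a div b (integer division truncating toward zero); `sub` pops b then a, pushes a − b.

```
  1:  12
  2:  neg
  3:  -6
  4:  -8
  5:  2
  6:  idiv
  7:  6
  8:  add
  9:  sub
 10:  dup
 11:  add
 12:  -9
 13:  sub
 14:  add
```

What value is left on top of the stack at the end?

-19

12   → 12
neg  → -12
-6   → -12 -6
-8   → -12 -6 -8
2    → -12 -6 -8 2
idiv → -12 -6 -4
6    → -12 -6 -4 6
add  → -12 -6 2
sub  → -12 -8
dup  → -12 -8 -8
add  → -12 -16
-9   → -12 -16 -9
sub  → -12 -7
add  → -19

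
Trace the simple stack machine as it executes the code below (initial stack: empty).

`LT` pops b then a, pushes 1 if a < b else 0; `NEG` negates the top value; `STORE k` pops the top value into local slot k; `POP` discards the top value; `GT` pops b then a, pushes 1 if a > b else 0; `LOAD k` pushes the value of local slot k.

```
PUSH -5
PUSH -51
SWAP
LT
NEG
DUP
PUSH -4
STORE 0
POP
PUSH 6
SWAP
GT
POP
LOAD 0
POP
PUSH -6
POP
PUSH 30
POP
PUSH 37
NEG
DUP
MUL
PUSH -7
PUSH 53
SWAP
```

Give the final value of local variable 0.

PUSH -5   [-5]
PUSH -51  [-5, -51]
SWAP      [-51, -5]
LT        [1]
NEG       [-1]
DUP       [-1, -1]
PUSH -4   [-1, -1, -4]
STORE 0   [-1, -1]
POP       [-1]
PUSH 6    [-1, 6]
SWAP      [6, -1]
GT        [1]
POP       []
LOAD 0    [-4]
POP       []
PUSH -6   [-6]
POP       []
PUSH 30   [30]
POP       []
PUSH 37   [37]
NEG       [-37]
DUP       [-37, -37]
MUL       [1369]
PUSH -7   [1369, -7]
PUSH 53   [1369, -7, 53]
SWAP      [1369, 53, -7]

-4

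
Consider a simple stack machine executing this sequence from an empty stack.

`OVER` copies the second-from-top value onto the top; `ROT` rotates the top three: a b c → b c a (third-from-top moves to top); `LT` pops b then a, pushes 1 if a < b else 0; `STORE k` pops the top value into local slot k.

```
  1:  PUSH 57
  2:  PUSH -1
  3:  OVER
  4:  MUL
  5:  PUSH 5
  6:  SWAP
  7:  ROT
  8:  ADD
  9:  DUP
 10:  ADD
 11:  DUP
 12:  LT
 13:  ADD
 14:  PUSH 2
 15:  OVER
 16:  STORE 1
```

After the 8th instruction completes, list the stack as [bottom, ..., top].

[5, 0]

PUSH 57  57
PUSH -1  57 -1
OVER     57 -1 57
MUL      57 -57
PUSH 5   57 -57 5
SWAP     57 5 -57
ROT      5 -57 57
ADD      5 0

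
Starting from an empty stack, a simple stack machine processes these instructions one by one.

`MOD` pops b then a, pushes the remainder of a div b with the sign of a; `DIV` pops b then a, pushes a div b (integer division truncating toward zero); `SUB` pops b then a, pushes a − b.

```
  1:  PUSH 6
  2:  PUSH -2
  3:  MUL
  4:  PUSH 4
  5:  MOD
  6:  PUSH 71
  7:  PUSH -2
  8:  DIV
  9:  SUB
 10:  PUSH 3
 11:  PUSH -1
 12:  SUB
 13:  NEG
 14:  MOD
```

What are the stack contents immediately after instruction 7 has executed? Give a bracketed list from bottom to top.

[0, 71, -2]

PUSH 6  -> [6]
PUSH -2 -> [6, -2]
MUL     -> [-12]
PUSH 4  -> [-12, 4]
MOD     -> [0]
PUSH 71 -> [0, 71]
PUSH -2 -> [0, 71, -2]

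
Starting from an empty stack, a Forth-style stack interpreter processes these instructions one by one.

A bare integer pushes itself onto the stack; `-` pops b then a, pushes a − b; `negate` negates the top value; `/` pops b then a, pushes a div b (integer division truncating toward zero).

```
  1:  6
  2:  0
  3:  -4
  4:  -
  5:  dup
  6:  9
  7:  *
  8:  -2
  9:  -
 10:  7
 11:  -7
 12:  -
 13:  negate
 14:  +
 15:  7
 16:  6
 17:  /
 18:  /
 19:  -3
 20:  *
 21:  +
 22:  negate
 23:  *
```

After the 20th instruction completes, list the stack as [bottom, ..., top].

[6, 4, -72]

6      → 6
0      → 6 0
-4     → 6 0 -4
-      → 6 4
dup    → 6 4 4
9      → 6 4 4 9
*      → 6 4 36
-2     → 6 4 36 -2
-      → 6 4 38
7      → 6 4 38 7
-7     → 6 4 38 7 -7
-      → 6 4 38 14
negate → 6 4 38 -14
+      → 6 4 24
7      → 6 4 24 7
6      → 6 4 24 7 6
/      → 6 4 24 1
/      → 6 4 24
-3     → 6 4 24 -3
*      → 6 4 -72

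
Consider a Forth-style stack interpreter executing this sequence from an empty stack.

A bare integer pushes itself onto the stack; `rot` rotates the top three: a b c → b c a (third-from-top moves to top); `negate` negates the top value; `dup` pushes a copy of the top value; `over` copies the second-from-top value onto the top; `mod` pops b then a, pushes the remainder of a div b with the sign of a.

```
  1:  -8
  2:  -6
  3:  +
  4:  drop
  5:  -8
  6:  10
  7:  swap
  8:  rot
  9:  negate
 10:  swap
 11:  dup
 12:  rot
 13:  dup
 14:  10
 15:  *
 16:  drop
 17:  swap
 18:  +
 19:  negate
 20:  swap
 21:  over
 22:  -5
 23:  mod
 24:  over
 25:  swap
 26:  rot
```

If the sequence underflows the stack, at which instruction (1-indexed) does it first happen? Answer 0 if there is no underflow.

-8    [-8]
-6    [-8, -6]
+     [-14]
drop  []
-8    [-8]
10    [-8, 10]
swap  [10, -8]
rot  — needs 3 operands, stack has 2 → underflow

8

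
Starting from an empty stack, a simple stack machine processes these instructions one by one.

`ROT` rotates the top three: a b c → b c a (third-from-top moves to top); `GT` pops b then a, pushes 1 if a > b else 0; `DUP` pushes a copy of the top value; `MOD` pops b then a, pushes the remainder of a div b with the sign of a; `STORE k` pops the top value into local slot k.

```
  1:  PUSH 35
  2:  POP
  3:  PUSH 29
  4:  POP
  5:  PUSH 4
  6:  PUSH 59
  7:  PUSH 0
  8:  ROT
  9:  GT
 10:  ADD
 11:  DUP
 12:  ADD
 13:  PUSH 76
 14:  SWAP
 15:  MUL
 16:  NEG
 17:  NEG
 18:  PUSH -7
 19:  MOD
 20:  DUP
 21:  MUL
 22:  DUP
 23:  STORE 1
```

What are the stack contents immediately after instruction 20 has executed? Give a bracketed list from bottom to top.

[1, 1]

PUSH 35 : 35
POP     : (empty)
PUSH 29 : 29
POP     : (empty)
PUSH 4  : 4
PUSH 59 : 4 59
PUSH 0  : 4 59 0
ROT     : 59 0 4
GT      : 59 0
ADD     : 59
DUP     : 59 59
ADD     : 118
PUSH 76 : 118 76
SWAP    : 76 118
MUL     : 8968
NEG     : -8968
NEG     : 8968
PUSH -7 : 8968 -7
MOD     : 1
DUP     : 1 1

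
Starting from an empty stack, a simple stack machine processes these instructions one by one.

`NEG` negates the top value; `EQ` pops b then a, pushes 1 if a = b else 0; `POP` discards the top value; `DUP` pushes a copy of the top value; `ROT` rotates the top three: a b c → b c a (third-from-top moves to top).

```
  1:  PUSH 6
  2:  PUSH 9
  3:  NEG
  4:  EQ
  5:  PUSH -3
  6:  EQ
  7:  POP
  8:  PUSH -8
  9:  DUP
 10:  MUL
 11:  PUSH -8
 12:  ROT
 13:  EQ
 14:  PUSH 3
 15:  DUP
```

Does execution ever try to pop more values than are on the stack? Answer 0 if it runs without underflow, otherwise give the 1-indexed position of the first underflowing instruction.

12

PUSH 6  → [6]
PUSH 9  → [6, 9]
NEG     → [6, -9]
EQ      → [0]
PUSH -3 → [0, -3]
EQ      → [0]
POP     → []
PUSH -8 → [-8]
DUP     → [-8, -8]
MUL     → [64]
PUSH -8 → [64, -8]
ROT  — needs 3 operands, stack has 2 → underflow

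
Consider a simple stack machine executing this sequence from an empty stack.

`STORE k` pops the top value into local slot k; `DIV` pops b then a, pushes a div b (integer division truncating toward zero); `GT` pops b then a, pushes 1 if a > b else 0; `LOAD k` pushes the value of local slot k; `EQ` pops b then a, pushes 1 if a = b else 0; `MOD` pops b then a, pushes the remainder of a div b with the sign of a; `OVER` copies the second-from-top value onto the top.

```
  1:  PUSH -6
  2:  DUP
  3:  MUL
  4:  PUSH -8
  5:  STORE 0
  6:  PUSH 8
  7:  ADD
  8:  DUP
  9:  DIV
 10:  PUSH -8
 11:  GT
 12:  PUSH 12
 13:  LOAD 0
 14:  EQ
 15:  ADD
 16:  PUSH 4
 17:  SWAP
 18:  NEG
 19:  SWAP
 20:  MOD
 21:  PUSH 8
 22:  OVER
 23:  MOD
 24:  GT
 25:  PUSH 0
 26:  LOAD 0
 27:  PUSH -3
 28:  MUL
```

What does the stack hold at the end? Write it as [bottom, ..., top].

PUSH -6 → [-6]
DUP     → [-6, -6]
MUL     → [36]
PUSH -8 → [36, -8]
STORE 0 → [36]
PUSH 8  → [36, 8]
ADD     → [44]
DUP     → [44, 44]
DIV     → [1]
PUSH -8 → [1, -8]
GT      → [1]
PUSH 12 → [1, 12]
LOAD 0  → [1, 12, -8]
EQ      → [1, 0]
ADD     → [1]
PUSH 4  → [1, 4]
SWAP    → [4, 1]
NEG     → [4, -1]
SWAP    → [-1, 4]
MOD     → [-1]
PUSH 8  → [-1, 8]
OVER    → [-1, 8, -1]
MOD     → [-1, 0]
GT      → [0]
PUSH 0  → [0, 0]
LOAD 0  → [0, 0, -8]
PUSH -3 → [0, 0, -8, -3]
MUL     → [0, 0, 24]

[0, 0, 24]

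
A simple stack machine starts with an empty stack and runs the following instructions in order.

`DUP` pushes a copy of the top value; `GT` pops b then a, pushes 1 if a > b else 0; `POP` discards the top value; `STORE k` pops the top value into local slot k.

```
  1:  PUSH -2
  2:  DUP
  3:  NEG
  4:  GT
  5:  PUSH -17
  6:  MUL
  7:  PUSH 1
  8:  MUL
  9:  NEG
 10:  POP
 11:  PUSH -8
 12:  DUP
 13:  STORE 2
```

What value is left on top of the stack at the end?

PUSH -2  : -2
DUP      : -2 -2
NEG      : -2 2
GT       : 0
PUSH -17 : 0 -17
MUL      : 0
PUSH 1   : 0 1
MUL      : 0
NEG      : 0
POP      : (empty)
PUSH -8  : -8
DUP      : -8 -8
STORE 2  : -8

-8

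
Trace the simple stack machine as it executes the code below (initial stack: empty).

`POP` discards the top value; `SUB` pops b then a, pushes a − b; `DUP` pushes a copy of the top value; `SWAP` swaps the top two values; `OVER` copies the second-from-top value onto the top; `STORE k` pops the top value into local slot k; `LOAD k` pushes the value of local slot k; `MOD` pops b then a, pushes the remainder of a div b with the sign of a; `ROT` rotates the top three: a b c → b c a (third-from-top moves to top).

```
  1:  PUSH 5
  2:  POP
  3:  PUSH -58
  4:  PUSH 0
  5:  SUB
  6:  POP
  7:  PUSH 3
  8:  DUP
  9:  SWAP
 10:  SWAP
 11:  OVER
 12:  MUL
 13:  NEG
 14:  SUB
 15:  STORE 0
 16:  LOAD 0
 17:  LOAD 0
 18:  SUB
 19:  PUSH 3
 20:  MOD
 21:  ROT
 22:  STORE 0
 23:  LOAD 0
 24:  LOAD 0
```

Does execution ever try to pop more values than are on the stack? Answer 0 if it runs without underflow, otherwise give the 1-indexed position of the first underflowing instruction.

PUSH 5   : 5
POP      : (empty)
PUSH -58 : -58
PUSH 0   : -58 0
SUB      : -58
POP      : (empty)
PUSH 3   : 3
DUP      : 3 3
SWAP     : 3 3
SWAP     : 3 3
OVER     : 3 3 3
MUL      : 3 9
NEG      : 3 -9
SUB      : 12
STORE 0  : (empty)
LOAD 0   : 12
LOAD 0   : 12 12
SUB      : 0
PUSH 3   : 0 3
MOD      : 0
ROT  — needs 3 operands, stack has 1 → underflow

21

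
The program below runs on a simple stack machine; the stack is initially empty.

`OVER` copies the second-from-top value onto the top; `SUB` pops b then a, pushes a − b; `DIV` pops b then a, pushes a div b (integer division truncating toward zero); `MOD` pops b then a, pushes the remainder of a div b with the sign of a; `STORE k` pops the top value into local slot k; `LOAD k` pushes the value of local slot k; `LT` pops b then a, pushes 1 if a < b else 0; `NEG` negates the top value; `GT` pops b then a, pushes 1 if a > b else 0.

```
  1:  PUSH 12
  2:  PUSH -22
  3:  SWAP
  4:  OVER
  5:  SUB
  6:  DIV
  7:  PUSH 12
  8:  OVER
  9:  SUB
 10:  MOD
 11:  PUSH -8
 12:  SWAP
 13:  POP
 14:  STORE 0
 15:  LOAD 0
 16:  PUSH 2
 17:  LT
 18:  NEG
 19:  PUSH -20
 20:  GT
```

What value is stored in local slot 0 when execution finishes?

PUSH 12  -> [12]
PUSH -22 -> [12, -22]
SWAP     -> [-22, 12]
OVER     -> [-22, 12, -22]
SUB      -> [-22, 34]
DIV      -> [0]
PUSH 12  -> [0, 12]
OVER     -> [0, 12, 0]
SUB      -> [0, 12]
MOD      -> [0]
PUSH -8  -> [0, -8]
SWAP     -> [-8, 0]
POP      -> [-8]
STORE 0  -> []
LOAD 0   -> [-8]
PUSH 2   -> [-8, 2]
LT       -> [1]
NEG      -> [-1]
PUSH -20 -> [-1, -20]
GT       -> [1]

-8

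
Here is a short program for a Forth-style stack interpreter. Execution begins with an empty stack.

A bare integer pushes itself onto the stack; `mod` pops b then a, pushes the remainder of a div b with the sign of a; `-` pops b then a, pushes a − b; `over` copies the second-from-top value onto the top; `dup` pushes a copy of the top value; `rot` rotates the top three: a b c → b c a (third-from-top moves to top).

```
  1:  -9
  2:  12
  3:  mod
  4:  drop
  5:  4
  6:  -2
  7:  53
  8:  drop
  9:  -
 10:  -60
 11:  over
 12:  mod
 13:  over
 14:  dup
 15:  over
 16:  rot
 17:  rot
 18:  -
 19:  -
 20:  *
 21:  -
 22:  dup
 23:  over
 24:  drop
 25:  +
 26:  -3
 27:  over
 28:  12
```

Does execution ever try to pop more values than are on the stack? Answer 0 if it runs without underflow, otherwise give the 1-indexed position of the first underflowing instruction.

0

-9   → -9
12   → -9 12
mod  → -9
drop → (empty)
4    → 4
-2   → 4 -2
53   → 4 -2 53
drop → 4 -2
-    → 6
-60  → 6 -60
over → 6 -60 6
mod  → 6 0
over → 6 0 6
dup  → 6 0 6 6
over → 6 0 6 6 6
rot  → 6 0 6 6 6
rot  → 6 0 6 6 6
-    → 6 0 6 0
-    → 6 0 6
*    → 6 0
-    → 6
dup  → 6 6
over → 6 6 6
drop → 6 6
+    → 12
-3   → 12 -3
over → 12 -3 12
12   → 12 -3 12 12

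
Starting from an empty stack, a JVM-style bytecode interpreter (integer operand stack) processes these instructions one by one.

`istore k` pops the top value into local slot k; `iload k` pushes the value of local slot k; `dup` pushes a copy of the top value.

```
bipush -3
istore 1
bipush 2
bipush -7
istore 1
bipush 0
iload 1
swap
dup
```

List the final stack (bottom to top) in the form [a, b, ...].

[2, -7, 0, 0]

bipush -3  [-3]
istore 1   []
bipush 2   [2]
bipush -7  [2, -7]
istore 1   [2]
bipush 0   [2, 0]
iload 1    [2, 0, -7]
swap       [2, -7, 0]
dup        [2, -7, 0, 0]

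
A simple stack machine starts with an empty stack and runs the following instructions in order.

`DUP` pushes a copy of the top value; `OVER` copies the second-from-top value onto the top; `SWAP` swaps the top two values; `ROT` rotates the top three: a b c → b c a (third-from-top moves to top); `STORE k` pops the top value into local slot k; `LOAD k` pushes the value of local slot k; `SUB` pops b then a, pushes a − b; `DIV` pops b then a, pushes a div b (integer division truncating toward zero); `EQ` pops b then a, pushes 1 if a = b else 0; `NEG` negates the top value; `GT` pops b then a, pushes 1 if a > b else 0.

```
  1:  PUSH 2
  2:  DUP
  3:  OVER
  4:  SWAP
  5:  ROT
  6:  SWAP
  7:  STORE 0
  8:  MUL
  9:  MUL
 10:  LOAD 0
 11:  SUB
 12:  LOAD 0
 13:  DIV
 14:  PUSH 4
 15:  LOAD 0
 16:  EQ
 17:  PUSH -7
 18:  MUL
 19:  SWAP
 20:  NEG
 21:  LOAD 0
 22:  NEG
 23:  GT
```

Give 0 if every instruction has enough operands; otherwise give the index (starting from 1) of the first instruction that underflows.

PUSH 2   2
DUP      2 2
OVER     2 2 2
SWAP     2 2 2
ROT      2 2 2
SWAP     2 2 2
STORE 0  2 2
MUL      4
MUL  — needs 2 operands, stack has 1 → underflow

9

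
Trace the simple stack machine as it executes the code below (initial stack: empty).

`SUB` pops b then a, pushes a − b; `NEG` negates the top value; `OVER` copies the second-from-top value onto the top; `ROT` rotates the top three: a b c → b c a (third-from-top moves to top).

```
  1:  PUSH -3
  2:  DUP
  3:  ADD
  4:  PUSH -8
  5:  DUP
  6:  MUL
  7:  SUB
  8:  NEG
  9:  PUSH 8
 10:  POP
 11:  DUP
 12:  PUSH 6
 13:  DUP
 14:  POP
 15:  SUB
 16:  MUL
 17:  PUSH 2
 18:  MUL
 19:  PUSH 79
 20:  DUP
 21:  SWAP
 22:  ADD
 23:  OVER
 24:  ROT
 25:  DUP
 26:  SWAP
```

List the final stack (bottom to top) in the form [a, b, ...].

PUSH -3 : -3
DUP     : -3 -3
ADD     : -6
PUSH -8 : -6 -8
DUP     : -6 -8 -8
MUL     : -6 64
SUB     : -70
NEG     : 70
PUSH 8  : 70 8
POP     : 70
DUP     : 70 70
PUSH 6  : 70 70 6
DUP     : 70 70 6 6
POP     : 70 70 6
SUB     : 70 64
MUL     : 4480
PUSH 2  : 4480 2
MUL     : 8960
PUSH 79 : 8960 79
DUP     : 8960 79 79
SWAP    : 8960 79 79
ADD     : 8960 158
OVER    : 8960 158 8960
ROT     : 158 8960 8960
DUP     : 158 8960 8960 8960
SWAP    : 158 8960 8960 8960

[158, 8960, 8960, 8960]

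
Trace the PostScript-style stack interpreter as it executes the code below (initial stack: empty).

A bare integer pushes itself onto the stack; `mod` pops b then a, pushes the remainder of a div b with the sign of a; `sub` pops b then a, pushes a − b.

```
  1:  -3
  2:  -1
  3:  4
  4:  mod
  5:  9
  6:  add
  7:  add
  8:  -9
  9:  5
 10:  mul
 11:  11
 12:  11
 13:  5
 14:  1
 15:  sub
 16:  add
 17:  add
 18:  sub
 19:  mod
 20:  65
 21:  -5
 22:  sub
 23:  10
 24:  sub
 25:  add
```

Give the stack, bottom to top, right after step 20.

-3  -> -3
-1  -> -3 -1
4   -> -3 -1 4
mod -> -3 -1
9   -> -3 -1 9
add -> -3 8
add -> 5
-9  -> 5 -9
5   -> 5 -9 5
mul -> 5 -45
11  -> 5 -45 11
11  -> 5 -45 11 11
5   -> 5 -45 11 11 5
1   -> 5 -45 11 11 5 1
sub -> 5 -45 11 11 4
add -> 5 -45 11 15
add -> 5 -45 26
sub -> 5 -71
mod -> 5
65  -> 5 65

[5, 65]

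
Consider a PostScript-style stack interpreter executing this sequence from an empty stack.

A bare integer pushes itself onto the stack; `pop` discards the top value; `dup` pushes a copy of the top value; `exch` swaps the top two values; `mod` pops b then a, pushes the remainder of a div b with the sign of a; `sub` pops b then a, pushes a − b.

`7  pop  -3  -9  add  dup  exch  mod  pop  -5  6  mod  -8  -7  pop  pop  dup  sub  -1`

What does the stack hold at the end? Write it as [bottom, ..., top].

7    : 7
pop  : (empty)
-3   : -3
-9   : -3 -9
add  : -12
dup  : -12 -12
exch : -12 -12
mod  : 0
pop  : (empty)
-5   : -5
6    : -5 6
mod  : -5
-8   : -5 -8
-7   : -5 -8 -7
pop  : -5 -8
pop  : -5
dup  : -5 -5
sub  : 0
-1   : 0 -1

[0, -1]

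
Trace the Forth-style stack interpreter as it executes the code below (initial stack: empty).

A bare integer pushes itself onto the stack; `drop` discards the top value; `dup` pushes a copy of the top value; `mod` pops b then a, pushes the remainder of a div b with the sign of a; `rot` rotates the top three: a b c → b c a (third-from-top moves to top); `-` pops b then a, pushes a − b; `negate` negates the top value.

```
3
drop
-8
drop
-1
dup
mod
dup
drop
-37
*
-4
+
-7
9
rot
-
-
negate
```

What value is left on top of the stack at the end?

3      : [3]
drop   : []
-8     : [-8]
drop   : []
-1     : [-1]
dup    : [-1, -1]
mod    : [0]
dup    : [0, 0]
drop   : [0]
-37    : [0, -37]
*      : [0]
-4     : [0, -4]
+      : [-4]
-7     : [-4, -7]
9      : [-4, -7, 9]
rot    : [-7, 9, -4]
-      : [-7, 13]
-      : [-20]
negate : [20]

20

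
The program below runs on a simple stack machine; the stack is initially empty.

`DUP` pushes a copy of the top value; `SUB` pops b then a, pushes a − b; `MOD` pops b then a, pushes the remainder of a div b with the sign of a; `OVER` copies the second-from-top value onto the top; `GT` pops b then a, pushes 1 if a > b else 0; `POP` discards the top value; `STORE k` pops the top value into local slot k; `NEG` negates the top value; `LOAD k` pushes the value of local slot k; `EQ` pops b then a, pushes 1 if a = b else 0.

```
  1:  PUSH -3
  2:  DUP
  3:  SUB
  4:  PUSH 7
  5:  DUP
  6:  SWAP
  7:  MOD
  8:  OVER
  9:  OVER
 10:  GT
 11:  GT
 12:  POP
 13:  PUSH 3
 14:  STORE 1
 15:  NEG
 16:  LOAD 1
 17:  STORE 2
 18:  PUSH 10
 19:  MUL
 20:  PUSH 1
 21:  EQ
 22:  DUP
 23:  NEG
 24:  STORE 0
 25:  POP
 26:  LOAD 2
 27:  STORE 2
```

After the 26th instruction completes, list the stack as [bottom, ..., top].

[3]

PUSH -3  -3
DUP      -3 -3
SUB      0
PUSH 7   0 7
DUP      0 7 7
SWAP     0 7 7
MOD      0 0
OVER     0 0 0
OVER     0 0 0 0
GT       0 0 0
GT       0 0
POP      0
PUSH 3   0 3
STORE 1  0
NEG      0
LOAD 1   0 3
STORE 2  0
PUSH 10  0 10
MUL      0
PUSH 1   0 1
EQ       0
DUP      0 0
NEG      0 0
STORE 0  0
POP      (empty)
LOAD 2   3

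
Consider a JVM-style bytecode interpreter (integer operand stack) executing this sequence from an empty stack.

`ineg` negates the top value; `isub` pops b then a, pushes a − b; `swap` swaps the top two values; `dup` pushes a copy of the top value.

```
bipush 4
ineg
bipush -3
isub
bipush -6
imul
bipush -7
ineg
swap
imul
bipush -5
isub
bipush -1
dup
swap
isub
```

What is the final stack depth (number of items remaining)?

bipush 4  -> [4]
ineg      -> [-4]
bipush -3 -> [-4, -3]
isub      -> [-1]
bipush -6 -> [-1, -6]
imul      -> [6]
bipush -7 -> [6, -7]
ineg      -> [6, 7]
swap      -> [7, 6]
imul      -> [42]
bipush -5 -> [42, -5]
isub      -> [47]
bipush -1 -> [47, -1]
dup       -> [47, -1, -1]
swap      -> [47, -1, -1]
isub      -> [47, 0]

2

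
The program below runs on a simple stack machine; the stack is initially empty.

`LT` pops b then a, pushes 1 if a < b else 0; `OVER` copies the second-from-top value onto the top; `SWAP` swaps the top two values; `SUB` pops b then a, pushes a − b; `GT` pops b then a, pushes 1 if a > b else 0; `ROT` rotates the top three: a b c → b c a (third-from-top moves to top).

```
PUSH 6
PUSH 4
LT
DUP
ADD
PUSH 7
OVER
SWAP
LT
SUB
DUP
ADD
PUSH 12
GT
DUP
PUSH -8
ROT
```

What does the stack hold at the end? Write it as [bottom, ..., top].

[0, -8, 0]

PUSH 6  : [6]
PUSH 4  : [6, 4]
LT      : [0]
DUP     : [0, 0]
ADD     : [0]
PUSH 7  : [0, 7]
OVER    : [0, 7, 0]
SWAP    : [0, 0, 7]
LT      : [0, 1]
SUB     : [-1]
DUP     : [-1, -1]
ADD     : [-2]
PUSH 12 : [-2, 12]
GT      : [0]
DUP     : [0, 0]
PUSH -8 : [0, 0, -8]
ROT     : [0, -8, 0]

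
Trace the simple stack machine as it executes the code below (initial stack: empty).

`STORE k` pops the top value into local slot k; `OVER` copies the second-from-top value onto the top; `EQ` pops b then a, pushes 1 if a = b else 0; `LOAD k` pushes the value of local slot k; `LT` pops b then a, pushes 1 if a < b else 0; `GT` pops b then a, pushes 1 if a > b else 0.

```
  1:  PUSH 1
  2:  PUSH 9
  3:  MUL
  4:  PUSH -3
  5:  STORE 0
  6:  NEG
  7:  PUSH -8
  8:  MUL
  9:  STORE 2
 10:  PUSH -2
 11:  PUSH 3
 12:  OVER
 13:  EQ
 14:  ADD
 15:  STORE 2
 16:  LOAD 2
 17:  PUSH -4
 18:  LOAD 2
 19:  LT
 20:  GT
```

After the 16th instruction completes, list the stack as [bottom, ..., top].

[-2]

PUSH 1  : 1
PUSH 9  : 1 9
MUL     : 9
PUSH -3 : 9 -3
STORE 0 : 9
NEG     : -9
PUSH -8 : -9 -8
MUL     : 72
STORE 2 : (empty)
PUSH -2 : -2
PUSH 3  : -2 3
OVER    : -2 3 -2
EQ      : -2 0
ADD     : -2
STORE 2 : (empty)
LOAD 2  : -2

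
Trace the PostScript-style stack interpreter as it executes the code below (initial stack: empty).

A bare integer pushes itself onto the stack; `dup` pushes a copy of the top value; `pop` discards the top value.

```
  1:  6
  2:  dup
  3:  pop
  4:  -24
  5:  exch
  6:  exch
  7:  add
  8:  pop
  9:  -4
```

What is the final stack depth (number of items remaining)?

6    → 6
dup  → 6 6
pop  → 6
-24  → 6 -24
exch → -24 6
exch → 6 -24
add  → -18
pop  → (empty)
-4   → -4

1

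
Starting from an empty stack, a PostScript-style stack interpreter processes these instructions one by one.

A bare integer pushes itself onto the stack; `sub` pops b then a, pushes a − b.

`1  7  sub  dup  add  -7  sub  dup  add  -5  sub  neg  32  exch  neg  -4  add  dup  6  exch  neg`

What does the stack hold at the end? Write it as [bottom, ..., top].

[32, -9, 6, 9]

1    : 1
7    : 1 7
sub  : -6
dup  : -6 -6
add  : -12
-7   : -12 -7
sub  : -5
dup  : -5 -5
add  : -10
-5   : -10 -5
sub  : -5
neg  : 5
32   : 5 32
exch : 32 5
neg  : 32 -5
-4   : 32 -5 -4
add  : 32 -9
dup  : 32 -9 -9
6    : 32 -9 -9 6
exch : 32 -9 6 -9
neg  : 32 -9 6 9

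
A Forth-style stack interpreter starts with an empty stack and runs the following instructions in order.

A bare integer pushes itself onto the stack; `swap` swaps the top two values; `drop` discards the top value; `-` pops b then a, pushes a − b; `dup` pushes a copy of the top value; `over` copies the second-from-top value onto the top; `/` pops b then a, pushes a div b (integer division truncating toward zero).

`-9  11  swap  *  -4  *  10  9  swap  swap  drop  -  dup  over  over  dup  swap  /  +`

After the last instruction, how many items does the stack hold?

-9   -> [-9]
11   -> [-9, 11]
swap -> [11, -9]
*    -> [-99]
-4   -> [-99, -4]
*    -> [396]
10   -> [396, 10]
9    -> [396, 10, 9]
swap -> [396, 9, 10]
swap -> [396, 10, 9]
drop -> [396, 10]
-    -> [386]
dup  -> [386, 386]
over -> [386, 386, 386]
over -> [386, 386, 386, 386]
dup  -> [386, 386, 386, 386, 386]
swap -> [386, 386, 386, 386, 386]
/    -> [386, 386, 386, 1]
+    -> [386, 386, 387]

3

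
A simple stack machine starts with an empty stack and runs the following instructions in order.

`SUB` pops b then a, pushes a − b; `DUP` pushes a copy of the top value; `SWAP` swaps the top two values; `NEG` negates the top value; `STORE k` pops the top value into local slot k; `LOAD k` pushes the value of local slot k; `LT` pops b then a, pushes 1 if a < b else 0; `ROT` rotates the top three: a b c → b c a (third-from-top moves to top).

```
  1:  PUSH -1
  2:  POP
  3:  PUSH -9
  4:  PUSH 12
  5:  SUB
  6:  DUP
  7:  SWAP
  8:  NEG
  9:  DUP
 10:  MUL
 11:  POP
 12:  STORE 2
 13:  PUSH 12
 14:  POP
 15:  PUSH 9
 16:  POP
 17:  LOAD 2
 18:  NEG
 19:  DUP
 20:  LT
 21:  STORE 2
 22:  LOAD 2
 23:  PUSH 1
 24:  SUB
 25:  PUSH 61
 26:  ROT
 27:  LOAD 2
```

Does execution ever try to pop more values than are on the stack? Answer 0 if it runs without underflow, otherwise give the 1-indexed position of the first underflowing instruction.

PUSH -1 -> -1
POP     -> (empty)
PUSH -9 -> -9
PUSH 12 -> -9 12
SUB     -> -21
DUP     -> -21 -21
SWAP    -> -21 -21
NEG     -> -21 21
DUP     -> -21 21 21
MUL     -> -21 441
POP     -> -21
STORE 2 -> (empty)
PUSH 12 -> 12
POP     -> (empty)
PUSH 9  -> 9
POP     -> (empty)
LOAD 2  -> -21
NEG     -> 21
DUP     -> 21 21
LT      -> 0
STORE 2 -> (empty)
LOAD 2  -> 0
PUSH 1  -> 0 1
SUB     -> -1
PUSH 61 -> -1 61
ROT  — needs 3 operands, stack has 2 → underflow

26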